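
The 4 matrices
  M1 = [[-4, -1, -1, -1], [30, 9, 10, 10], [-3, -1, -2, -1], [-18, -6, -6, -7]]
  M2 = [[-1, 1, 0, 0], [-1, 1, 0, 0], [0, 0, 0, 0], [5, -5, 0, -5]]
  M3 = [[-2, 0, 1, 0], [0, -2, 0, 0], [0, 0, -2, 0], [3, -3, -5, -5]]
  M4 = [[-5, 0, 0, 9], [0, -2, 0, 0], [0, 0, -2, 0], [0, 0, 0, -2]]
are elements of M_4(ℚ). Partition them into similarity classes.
Characteristic polynomials: χ_{M1} = (x + 1)^4, χ_{M2} = x^3(x + 5), χ_{M3} = (x + 2)^3(x + 5), χ_{M4} = (x + 2)^3(x + 5).

{M1}: invariant factors x + 1, x + 1, (x + 1)^2.

{M2}: invariant factors x, x^2(x + 5).

{M3}: invariant factors x + 2, (x + 2)^2(x + 5).

{M4}: invariant factors x + 2, x + 2, (x + 2)(x + 5).

Matrices are similar if and only if their invariant-factor lists agree; the partition into similarity classes is {M1}, {M2}, {M3}, {M4}.

4 classes: {M1}, {M2}, {M3}, {M4}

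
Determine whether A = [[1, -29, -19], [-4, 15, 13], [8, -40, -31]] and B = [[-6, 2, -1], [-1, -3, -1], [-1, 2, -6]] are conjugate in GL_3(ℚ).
No.

Both have characteristic polynomial (x + 5)^3, but the minimal polynomial of A is (x + 5)^3 while the minimal polynomial of B is (x + 5)^2. The minimal polynomial is a similarity invariant, so A and B are not similar.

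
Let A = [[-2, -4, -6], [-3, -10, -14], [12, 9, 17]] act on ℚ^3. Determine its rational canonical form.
R = [[0, 0, -2], [1, 0, -2], [0, 1, 5]]

The invariant factors of A (the non-unit diagonal entries of the Smith normal form of xI - A over ℚ[x]) are (x - 1)(x^2 - 4x - 2), each dividing the next. The characteristic polynomial is their product, (x - 1)(x^2 - 4x - 2).

The rational canonical form is the block-diagonal matrix of companion matrices C(f_i):
R = [[0, 0, -2], [1, 0, -2], [0, 1, 5]].

Note the characteristic polynomial does not split into linear factors over ℚ, so A has no Jordan form over ℚ; the rational canonical form exists over any field.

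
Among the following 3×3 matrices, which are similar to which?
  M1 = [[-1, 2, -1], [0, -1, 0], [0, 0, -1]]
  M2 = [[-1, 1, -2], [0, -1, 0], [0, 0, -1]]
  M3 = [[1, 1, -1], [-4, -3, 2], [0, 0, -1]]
Characteristic polynomials: χ_{M1} = (x + 1)^3, χ_{M2} = (x + 1)^3, χ_{M3} = (x + 1)^3.

{M1, M2, M3}: invariant factors x + 1, (x + 1)^2.

Matrices are similar if and only if their invariant-factor lists agree; the partition into similarity classes is {M1, M2, M3}.

1 class: {M1, M2, M3}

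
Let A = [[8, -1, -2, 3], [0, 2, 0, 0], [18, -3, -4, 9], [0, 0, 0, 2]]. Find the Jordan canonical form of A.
The characteristic polynomial is det(xI - A) = (x - 2)^4, so the eigenvalues are 2 (algebraic multiplicity 4).

For λ = 2: rank(A - 2I) = 1, rank((A - 2I)^2) = 0. The eigenspace has dimension 4 - 1 = 3, so there are 3 Jordan blocks; the rank sequence gives block sizes [2, 1, 1].

Assembling the blocks gives the Jordan form J above.

J = [[2, 1, 0, 0], [0, 2, 0, 0], [0, 0, 2, 0], [0, 0, 0, 2]]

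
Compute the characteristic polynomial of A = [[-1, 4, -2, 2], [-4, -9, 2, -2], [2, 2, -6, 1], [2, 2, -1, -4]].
xI - A = [[x + 1, -4, 2, -2], [4, x + 9, -2, 2], [-2, -2, x + 6, -1], [-2, -2, 1, x + 4]].

Expanding det(xI - A) along the first row:
det(xI - A) = + (x + 1)·det([[x + 9, -2, 2], [-2, x + 6, -1], [-2, 1, x + 4]]) - (-4)·det([[4, -2, 2], [-2, x + 6, -1], [-2, 1, x + 4]]) + (2)·det([[4, x + 9, 2], [-2, -2, -1], [-2, -2, x + 4]]) - (-2)·det([[4, x + 9, -2], [-2, -2, x + 6], [-2, -2, 1]]).

Evaluating gives χ_A(x) = x^4 + 20x^3 + 150x^2 + 500x + 625 = (x + 5)^4.

χ_A(x) = (x + 5)^4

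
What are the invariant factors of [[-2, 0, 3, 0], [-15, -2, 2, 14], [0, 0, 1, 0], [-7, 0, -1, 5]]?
(x - 5)(x - 1)(x + 2)^2

The Jordan structure of A has elementary divisors (x + 2)^2, (x - 1), (x - 5). Arranging the block sizes at each eigenvalue in decreasing order and taking row products gives the invariant factors.

Invariant factors (smallest first, each dividing the next): (x - 5)(x - 1)(x + 2)^2.

Check: the last factor (x - 5)(x - 1)(x + 2)^2 is the minimal polynomial, and the product (x - 5)(x - 1)(x + 2)^2 is the characteristic polynomial.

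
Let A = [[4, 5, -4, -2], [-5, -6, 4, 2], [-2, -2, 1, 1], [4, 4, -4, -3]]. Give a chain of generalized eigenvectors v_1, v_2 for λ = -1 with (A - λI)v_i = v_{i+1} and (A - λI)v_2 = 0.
We seek v_1 ∈ ker((A + I)^2) \ ker(A + I), then set v_{i+1} = (A + I) v_i.

One such chain is v_1 = [[0, 1, 1, 0]]^T, v_2 = [[1, -1, 0, 0]]^T. Check: (A + I) v_2 = [[0, 0, 0, 0]]^T = 0.

v_1 = [[0, 1, 1, 0]]^T, v_2 = [[1, -1, 0, 0]]^T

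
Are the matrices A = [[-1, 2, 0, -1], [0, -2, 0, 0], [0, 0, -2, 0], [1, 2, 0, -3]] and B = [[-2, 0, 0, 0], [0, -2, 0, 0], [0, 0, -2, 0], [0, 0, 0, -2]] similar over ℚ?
Both have characteristic polynomial (x + 2)^4, but the minimal polynomial of A is (x + 2)^2 while the minimal polynomial of B is x + 2. The minimal polynomial is a similarity invariant, so A and B are not similar.

No.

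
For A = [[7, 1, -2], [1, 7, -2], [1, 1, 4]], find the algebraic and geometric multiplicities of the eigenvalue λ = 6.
The characteristic polynomial is (x - 6)^3, so the factor x - 6 appears with exponent 3: the algebraic multiplicity is 3.

rank(A - 6I) = 1, so the eigenspace has dimension 3 - 1 = 2: the geometric multiplicity is 2.

Since 2 < 3, A is not diagonalizable.

algebraic multiplicity 3, geometric multiplicity 2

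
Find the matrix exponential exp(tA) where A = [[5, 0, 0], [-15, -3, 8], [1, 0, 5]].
A has Jordan form J = [[-3, 0, 0], [0, 5, 1], [0, 0, 5]] with A = PJP^{-1}, so e^{tA} = P e^{tJ} P^{-1}.

For a Jordan block J_k(λ), e^{tJ_k(λ)} = e^{λt} · (I + tN + t^2 N^2/2! + ... + t^{k-1} N^{k-1}/(k-1)!) where N is the nilpotent superdiagonal part.

Assembling the blocks and conjugating back gives the entries of e^{tA} as shown above.

e^{tA} = [[e^{5*t}, 0, 0], [((t - 2)*e^{8*t} + 2)*e^{-3*t}, e^{-3*t}, (e^{8*t} - 1)*e^{-3*t}], [t*e^{5*t}, 0, e^{5*t}]]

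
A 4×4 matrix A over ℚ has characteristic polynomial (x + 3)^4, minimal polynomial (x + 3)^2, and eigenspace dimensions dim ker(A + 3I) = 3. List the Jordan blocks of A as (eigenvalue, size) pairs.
Jordan blocks: (-3, 2), (-3, 1), (-3, 1)

λ = -3: algebraic multiplicity 4 (exponent in χ_A), largest block size 2 (exponent in m_A), 3 blocks (geometric multiplicity). These force block sizes [2, 1, 1].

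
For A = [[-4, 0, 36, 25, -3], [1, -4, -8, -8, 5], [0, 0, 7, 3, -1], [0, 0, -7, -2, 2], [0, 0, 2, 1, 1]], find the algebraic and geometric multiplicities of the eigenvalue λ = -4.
algebraic multiplicity 2, geometric multiplicity 1

The characteristic polynomial is (x - 2)^3(x + 4)^2, so the factor x + 4 appears with exponent 2: the algebraic multiplicity is 2.

rank(A + 4I) = 4, so the eigenspace has dimension 5 - 4 = 1: the geometric multiplicity is 1.

Since 1 < 2, A is not diagonalizable.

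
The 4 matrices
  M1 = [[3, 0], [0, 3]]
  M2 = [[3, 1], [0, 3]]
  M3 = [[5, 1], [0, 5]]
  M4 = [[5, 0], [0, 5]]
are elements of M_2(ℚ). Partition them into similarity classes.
4 classes: {M1}, {M2}, {M3}, {M4}

Characteristic polynomials: χ_{M1} = (x - 3)^2, χ_{M2} = (x - 3)^2, χ_{M3} = (x - 5)^2, χ_{M4} = (x - 5)^2.

{M1}: invariant factors x - 3, x - 3.

{M2}: invariant factors (x - 3)^2.

{M3}: invariant factors (x - 5)^2.

{M4}: invariant factors x - 5, x - 5.

Matrices are similar if and only if their invariant-factor lists agree; the partition into similarity classes is {M1}, {M2}, {M3}, {M4}.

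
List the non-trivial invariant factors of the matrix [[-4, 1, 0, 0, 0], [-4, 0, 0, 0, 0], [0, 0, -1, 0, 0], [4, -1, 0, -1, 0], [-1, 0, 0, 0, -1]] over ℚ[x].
The Jordan structure of A has elementary divisors (x + 2)^2, (x + 1), (x + 1), (x + 1). Arranging the block sizes at each eigenvalue in decreasing order and taking row products gives the invariant factors.

Invariant factors (smallest first, each dividing the next): x + 1, x + 1, (x + 1)(x + 2)^2.

Check: the last factor (x + 1)(x + 2)^2 is the minimal polynomial, and the product (x + 1)^3(x + 2)^2 is the characteristic polynomial.

x + 1, x + 1, (x + 1)(x + 2)^2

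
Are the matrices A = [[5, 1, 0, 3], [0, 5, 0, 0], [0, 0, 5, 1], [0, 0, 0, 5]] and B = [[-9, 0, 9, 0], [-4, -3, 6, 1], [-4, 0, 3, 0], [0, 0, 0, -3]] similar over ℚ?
No.

trace(A) = 20 but trace(B) = -12. The trace is a similarity invariant, so A and B are not similar.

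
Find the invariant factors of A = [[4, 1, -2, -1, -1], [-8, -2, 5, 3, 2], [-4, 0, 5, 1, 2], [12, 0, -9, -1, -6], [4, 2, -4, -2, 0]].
The Jordan structure of A has elementary divisors x^2, (x - 2)^2, (x - 2). Arranging the block sizes at each eigenvalue in decreasing order and taking row products gives the invariant factors.

Invariant factors (smallest first, each dividing the next): x - 2, x^2(x - 2)^2.

Check: the last factor x^2(x - 2)^2 is the minimal polynomial, and the product x^2(x - 2)^3 is the characteristic polynomial.

x - 2, x^2(x - 2)^2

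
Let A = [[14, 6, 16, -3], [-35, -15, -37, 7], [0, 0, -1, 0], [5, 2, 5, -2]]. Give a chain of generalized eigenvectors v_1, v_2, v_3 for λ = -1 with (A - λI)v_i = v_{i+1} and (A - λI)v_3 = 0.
We seek v_1 ∈ ker((A + I)^3) \ ker((A + I)^2), then set v_{i+1} = (A + I) v_i.

One such chain is v_1 = [[6, -16, 1, 3]]^T, v_2 = [[1, -2, 0, 0]]^T, v_3 = [[3, -7, 0, 1]]^T. Check: (A + I) v_3 = [[0, 0, 0, 0]]^T = 0.

v_1 = [[6, -16, 1, 3]]^T, v_2 = [[1, -2, 0, 0]]^T, v_3 = [[3, -7, 0, 1]]^T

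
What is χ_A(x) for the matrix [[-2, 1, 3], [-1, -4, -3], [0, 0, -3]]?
xI - A = [[x + 2, -1, -3], [1, x + 4, 3], [0, 0, x + 3]].

Expanding det(xI - A) along the first row:
det(xI - A) = + (x + 2)·det([[x + 4, 3], [0, x + 3]]) - (-1)·det([[1, 3], [0, x + 3]]) + (-3)·det([[1, x + 4], [0, 0]]).

Evaluating gives χ_A(x) = x^3 + 9x^2 + 27x + 27 = (x + 3)^3.

χ_A(x) = (x + 3)^3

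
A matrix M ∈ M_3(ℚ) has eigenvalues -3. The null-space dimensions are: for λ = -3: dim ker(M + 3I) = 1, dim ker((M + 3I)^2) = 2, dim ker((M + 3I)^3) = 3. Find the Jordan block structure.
Jordan blocks: (-3, 3)

λ = -3: successive nullity increments [1, 1, 1] count blocks of size ≥ k; block sizes are [3].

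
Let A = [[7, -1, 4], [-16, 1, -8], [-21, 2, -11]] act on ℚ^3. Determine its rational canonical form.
The invariant factors of A (the non-unit diagonal entries of the Smith normal form of xI - A over ℚ[x]) are (x + 1)^3, each dividing the next. The characteristic polynomial is their product, (x + 1)^3.

The rational canonical form is the block-diagonal matrix of companion matrices C(f_i):
R = [[0, 0, -1], [1, 0, -3], [0, 1, -3]].

R = [[0, 0, -1], [1, 0, -3], [0, 1, -3]]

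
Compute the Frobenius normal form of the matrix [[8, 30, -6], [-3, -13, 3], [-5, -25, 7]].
The invariant factors of A (the non-unit diagonal entries of the Smith normal form of xI - A over ℚ[x]) are x - 2, (x - 2)(x + 2), each dividing the next. The characteristic polynomial is their product, (x - 2)^2(x + 2).

The rational canonical form is the block-diagonal matrix of companion matrices C(f_i):
R = [[2, 0, 0], [0, 0, 4], [0, 1, 0]].

R = [[2, 0, 0], [0, 0, 4], [0, 1, 0]]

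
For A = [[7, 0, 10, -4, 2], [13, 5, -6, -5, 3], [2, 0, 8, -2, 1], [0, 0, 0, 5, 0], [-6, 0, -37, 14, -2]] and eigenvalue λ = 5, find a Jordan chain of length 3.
We seek v_1 ∈ ker((A - 5I)^3) \ ker((A - 5I)^2), then set v_{i+1} = (A - 5I) v_i.

One such chain is v_1 = [[0, 6, 0, 3, 5]]^T, v_2 = [[-2, 0, -1, 0, 7]]^T, v_3 = [[0, 1, 0, 0, 0]]^T. Check: (A - 5I) v_3 = [[0, 0, 0, 0, 0]]^T = 0.

v_1 = [[0, 6, 0, 3, 5]]^T, v_2 = [[-2, 0, -1, 0, 7]]^T, v_3 = [[0, 1, 0, 0, 0]]^T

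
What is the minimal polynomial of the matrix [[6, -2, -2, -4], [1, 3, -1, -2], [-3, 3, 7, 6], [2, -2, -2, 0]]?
m_A(x) = (x - 4)^2

The characteristic polynomial factors as (x - 4)^4. The minimal polynomial is ∏(x - λ)^{k_λ} where k_λ is the size of the largest Jordan block at λ.

For λ = 4: rank(A - 4I) = 1, and the largest Jordan block has size 2 (the smallest k with rank((A - 4I)^k) = rank((A - 4I)^(k+1))).

So m_A(x) = (x - 4)^2.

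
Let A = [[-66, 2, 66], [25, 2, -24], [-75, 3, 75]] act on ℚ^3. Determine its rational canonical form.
The invariant factors of A (the non-unit diagonal entries of the Smith normal form of xI - A over ℚ[x]) are (x - 4)^2(x - 3), each dividing the next. The characteristic polynomial is their product, (x - 4)^2(x - 3).

The rational canonical form is the block-diagonal matrix of companion matrices C(f_i):
R = [[0, 0, 48], [1, 0, -40], [0, 1, 11]].

R = [[0, 0, 48], [1, 0, -40], [0, 1, 11]]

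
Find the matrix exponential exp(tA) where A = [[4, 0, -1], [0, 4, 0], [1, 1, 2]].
A has Jordan form J = [[3, 1, 0], [0, 3, 0], [0, 0, 4]] with A = PJP^{-1}, so e^{tA} = P e^{tJ} P^{-1}.

For a Jordan block J_k(λ), e^{tJ_k(λ)} = e^{λt} · (I + tN + t^2 N^2/2! + ... + t^{k-1} N^{k-1}/(k-1)!) where N is the nilpotent superdiagonal part.

Assembling the blocks and conjugating back gives the entries of e^{tA} as shown above.

e^{tA} = [[(t + 1)*e^{3*t}, (t - e^{t} + 1)*e^{3*t}, -t*e^{3*t}], [0, e^{4*t}, 0], [t*e^{3*t}, t*e^{3*t}, (1 - t)*e^{3*t}]]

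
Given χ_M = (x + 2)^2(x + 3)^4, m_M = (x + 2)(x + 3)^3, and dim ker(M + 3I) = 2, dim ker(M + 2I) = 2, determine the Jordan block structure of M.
λ = -3: algebraic multiplicity 4 (exponent in χ_M), largest block size 3 (exponent in m_M), 2 blocks (geometric multiplicity). These force block sizes [3, 1].
λ = -2: algebraic multiplicity 2 (exponent in χ_M), largest block size 1 (exponent in m_M), 2 blocks (geometric multiplicity). These force block sizes [1, 1].

Jordan blocks: (-3, 3), (-3, 1), (-2, 1), (-2, 1)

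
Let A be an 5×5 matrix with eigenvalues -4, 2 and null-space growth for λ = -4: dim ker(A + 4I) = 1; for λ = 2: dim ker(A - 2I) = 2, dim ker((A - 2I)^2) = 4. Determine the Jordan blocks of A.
λ = -4: successive nullity increments [1] count blocks of size ≥ k; block sizes are [1].
λ = 2: successive nullity increments [2, 2] count blocks of size ≥ k; block sizes are [2, 2].

Jordan blocks: (-4, 1), (2, 2), (2, 2)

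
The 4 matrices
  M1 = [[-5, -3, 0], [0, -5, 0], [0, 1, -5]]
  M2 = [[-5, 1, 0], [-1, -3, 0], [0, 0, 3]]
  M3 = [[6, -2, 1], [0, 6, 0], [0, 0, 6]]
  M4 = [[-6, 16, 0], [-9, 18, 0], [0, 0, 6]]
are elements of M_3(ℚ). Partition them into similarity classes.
Characteristic polynomials: χ_{M1} = (x + 5)^3, χ_{M2} = (x - 3)(x + 4)^2, χ_{M3} = (x - 6)^3, χ_{M4} = (x - 6)^3.

{M1}: invariant factors x + 5, (x + 5)^2.

{M2}: invariant factors (x - 3)(x + 4)^2.

{M3, M4}: invariant factors x - 6, (x - 6)^2.

Matrices are similar if and only if their invariant-factor lists agree; the partition into similarity classes is {M1}, {M2}, {M3, M4}.

3 classes: {M1}, {M2}, {M3, M4}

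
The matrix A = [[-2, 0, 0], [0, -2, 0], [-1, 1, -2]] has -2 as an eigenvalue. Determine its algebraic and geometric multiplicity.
The characteristic polynomial is (x + 2)^3, so the factor x + 2 appears with exponent 3: the algebraic multiplicity is 3.

rank(A + 2I) = 1, so the eigenspace has dimension 3 - 1 = 2: the geometric multiplicity is 2.

Since 2 < 3, A is not diagonalizable.

algebraic multiplicity 3, geometric multiplicity 2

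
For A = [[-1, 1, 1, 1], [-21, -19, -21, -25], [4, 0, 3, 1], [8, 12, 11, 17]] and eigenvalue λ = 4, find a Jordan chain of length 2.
We seek v_1 ∈ ker((A - 4I)^2) \ ker(A - 4I), then set v_{i+1} = (A - 4I) v_i.

One such chain is v_1 = [[0, -3, 1, 2]]^T, v_2 = [[0, -2, 1, 1]]^T. Check: (A - 4I) v_2 = [[0, 0, 0, 0]]^T = 0.

v_1 = [[0, -3, 1, 2]]^T, v_2 = [[0, -2, 1, 1]]^T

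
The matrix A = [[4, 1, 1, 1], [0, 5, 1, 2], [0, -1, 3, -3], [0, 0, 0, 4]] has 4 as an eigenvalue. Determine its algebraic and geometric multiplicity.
algebraic multiplicity 4, geometric multiplicity 2

The characteristic polynomial is (x - 4)^4, so the factor x - 4 appears with exponent 4: the algebraic multiplicity is 4.

rank(A - 4I) = 2, so the eigenspace has dimension 4 - 2 = 2: the geometric multiplicity is 2.

Since 2 < 4, A is not diagonalizable.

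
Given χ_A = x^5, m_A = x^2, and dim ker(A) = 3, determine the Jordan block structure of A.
λ = 0: algebraic multiplicity 5 (exponent in χ_A), largest block size 2 (exponent in m_A), 3 blocks (geometric multiplicity). These force block sizes [2, 2, 1].

Jordan blocks: (0, 2), (0, 2), (0, 1)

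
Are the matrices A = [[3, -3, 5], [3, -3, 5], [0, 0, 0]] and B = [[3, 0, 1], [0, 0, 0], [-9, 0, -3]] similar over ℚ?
Yes.

Two matrices over a field are similar if and only if they have the same invariant factors.

Both A and B have characteristic polynomial x^3 and minimal polynomial x^2. Computing further, both have invariant factors x, x^2. Hence A and B are similar.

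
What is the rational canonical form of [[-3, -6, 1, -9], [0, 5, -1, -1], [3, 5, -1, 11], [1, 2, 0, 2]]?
R = [[0, 0, 0, -6], [1, 0, 0, -4], [0, 1, 0, 2], [0, 0, 1, 3]]

The invariant factors of A (the non-unit diagonal entries of the Smith normal form of xI - A over ℚ[x]) are (x - 3)(x^3 - 2x - 2), each dividing the next. The characteristic polynomial is their product, (x - 3)(x^3 - 2x - 2).

The rational canonical form is the block-diagonal matrix of companion matrices C(f_i):
R = [[0, 0, 0, -6], [1, 0, 0, -4], [0, 1, 0, 2], [0, 0, 1, 3]].

Note the characteristic polynomial does not split into linear factors over ℚ, so A has no Jordan form over ℚ; the rational canonical form exists over any field.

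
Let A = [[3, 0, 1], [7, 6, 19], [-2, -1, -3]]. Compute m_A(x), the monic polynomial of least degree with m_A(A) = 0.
m_A(x) = (x - 2)^3

The characteristic polynomial factors as (x - 2)^3. The minimal polynomial is ∏(x - λ)^{k_λ} where k_λ is the size of the largest Jordan block at λ.

For λ = 2: rank(A - 2I) = 2, and the largest Jordan block has size 3 (the smallest k with rank((A - 2I)^k) = rank((A - 2I)^(k+1))).

So m_A(x) = (x - 2)^3.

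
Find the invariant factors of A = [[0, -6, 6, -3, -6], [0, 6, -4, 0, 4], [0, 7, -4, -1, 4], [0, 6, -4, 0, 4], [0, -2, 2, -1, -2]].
x, x^2, x^2

The Jordan structure of A has elementary divisors x^2, x^2, x. Arranging the block sizes at each eigenvalue in decreasing order and taking row products gives the invariant factors.

Invariant factors (smallest first, each dividing the next): x, x^2, x^2.

Check: the last factor x^2 is the minimal polynomial, and the product x^5 is the characteristic polynomial.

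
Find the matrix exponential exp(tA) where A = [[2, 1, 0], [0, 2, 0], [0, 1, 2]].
e^{tA} = [[e^{2*t}, t*e^{2*t}, 0], [0, e^{2*t}, 0], [0, t*e^{2*t}, e^{2*t}]]

A has Jordan form J = [[2, 1, 0], [0, 2, 0], [0, 0, 2]] with A = PJP^{-1}, so e^{tA} = P e^{tJ} P^{-1}.

For a Jordan block J_k(λ), e^{tJ_k(λ)} = e^{λt} · (I + tN + t^2 N^2/2! + ... + t^{k-1} N^{k-1}/(k-1)!) where N is the nilpotent superdiagonal part.

Assembling the blocks and conjugating back gives the entries of e^{tA} as shown above.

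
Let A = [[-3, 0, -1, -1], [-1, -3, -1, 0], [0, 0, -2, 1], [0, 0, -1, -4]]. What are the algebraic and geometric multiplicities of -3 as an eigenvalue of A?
algebraic multiplicity 4, geometric multiplicity 2

The characteristic polynomial is (x + 3)^4, so the factor x + 3 appears with exponent 4: the algebraic multiplicity is 4.

rank(A + 3I) = 2, so the eigenspace has dimension 4 - 2 = 2: the geometric multiplicity is 2.

Since 2 < 4, A is not diagonalizable.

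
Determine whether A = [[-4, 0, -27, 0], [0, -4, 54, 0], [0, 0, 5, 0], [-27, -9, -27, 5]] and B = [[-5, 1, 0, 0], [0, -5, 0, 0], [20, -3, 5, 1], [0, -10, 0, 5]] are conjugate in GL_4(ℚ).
trace(A) = 2 but trace(B) = 0. The trace is a similarity invariant, so A and B are not similar.

No.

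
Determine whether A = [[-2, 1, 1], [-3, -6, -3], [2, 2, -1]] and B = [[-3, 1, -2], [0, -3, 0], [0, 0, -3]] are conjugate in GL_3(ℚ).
Two matrices over a field are similar if and only if they have the same invariant factors.

Both A and B have characteristic polynomial (x + 3)^3 and minimal polynomial (x + 3)^2. Computing further, both have invariant factors x + 3, (x + 3)^2. Hence A and B are similar.

Yes.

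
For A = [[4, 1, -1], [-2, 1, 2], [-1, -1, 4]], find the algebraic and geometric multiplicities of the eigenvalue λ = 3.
The characteristic polynomial is (x - 3)^3, so the factor x - 3 appears with exponent 3: the algebraic multiplicity is 3.

rank(A - 3I) = 1, so the eigenspace has dimension 3 - 1 = 2: the geometric multiplicity is 2.

Since 2 < 3, A is not diagonalizable.

algebraic multiplicity 3, geometric multiplicity 2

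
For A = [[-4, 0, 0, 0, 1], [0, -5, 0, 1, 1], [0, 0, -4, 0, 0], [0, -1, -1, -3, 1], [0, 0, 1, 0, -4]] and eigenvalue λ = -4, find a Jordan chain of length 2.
We seek v_1 ∈ ker((A + 4I)^2) \ ker(A + 4I), then set v_{i+1} = (A + 4I) v_i.

One such chain is v_1 = [[0, 0, 0, 0, 1]]^T, v_2 = [[1, 1, 0, 1, 0]]^T. Check: (A + 4I) v_2 = [[0, 0, 0, 0, 0]]^T = 0.

v_1 = [[0, 0, 0, 0, 1]]^T, v_2 = [[1, 1, 0, 1, 0]]^T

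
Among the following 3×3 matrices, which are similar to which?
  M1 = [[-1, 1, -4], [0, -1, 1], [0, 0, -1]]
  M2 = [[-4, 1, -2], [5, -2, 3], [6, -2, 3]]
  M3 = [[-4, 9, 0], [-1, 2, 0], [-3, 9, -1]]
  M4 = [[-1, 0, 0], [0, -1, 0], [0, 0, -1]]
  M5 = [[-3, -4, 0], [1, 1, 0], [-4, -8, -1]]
3 classes: {M1, M2}, {M3, M5}, {M4}

Characteristic polynomials: χ_{M1} = (x + 1)^3, χ_{M2} = (x + 1)^3, χ_{M3} = (x + 1)^3, χ_{M4} = (x + 1)^3, χ_{M5} = (x + 1)^3.

{M1, M2}: invariant factors (x + 1)^3.

{M3, M5}: invariant factors x + 1, (x + 1)^2.

{M4}: invariant factors x + 1, x + 1, x + 1.

Matrices are similar if and only if their invariant-factor lists agree; the partition into similarity classes is {M1, M2}, {M3, M5}, {M4}.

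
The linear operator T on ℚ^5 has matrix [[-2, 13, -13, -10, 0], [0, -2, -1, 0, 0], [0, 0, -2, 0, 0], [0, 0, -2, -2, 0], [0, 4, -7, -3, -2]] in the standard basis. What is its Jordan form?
J = [[-2, 1, 0, 0, 0], [0, -2, 1, 0, 0], [0, 0, -2, 0, 0], [0, 0, 0, -2, 1], [0, 0, 0, 0, -2]]

The characteristic polynomial is det(xI - A) = (x + 2)^5, so the eigenvalues are -2 (algebraic multiplicity 5).

For λ = -2: rank(A + 2I) = 3, rank((A + 2I)^2) = 1, rank((A + 2I)^3) = 0. The eigenspace has dimension 5 - 3 = 2, so there are 2 Jordan blocks; the rank sequence gives block sizes [3, 2].

Assembling the blocks gives the Jordan form J above.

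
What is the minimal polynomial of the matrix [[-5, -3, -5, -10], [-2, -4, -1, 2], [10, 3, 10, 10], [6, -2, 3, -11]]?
The characteristic polynomial factors as (x - 5)(x + 5)^3. The minimal polynomial is ∏(x - λ)^{k_λ} where k_λ is the size of the largest Jordan block at λ.

For λ = -5: rank(A + 5I) = 3, and the largest Jordan block has size 3 (the smallest k with rank((A + 5I)^k) = rank((A + 5I)^(k+1))).
For λ = 5: rank(A - 5I) = 3, and the largest Jordan block has size 1 (the smallest k with rank((A - 5I)^k) = rank((A - 5I)^(k+1))).

So m_A(x) = (x - 5)(x + 5)^3.

m_A(x) = (x - 5)(x + 5)^3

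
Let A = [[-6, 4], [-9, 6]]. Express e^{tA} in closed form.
A has Jordan form J = [[0, 1], [0, 0]] with A = PJP^{-1}, so e^{tA} = P e^{tJ} P^{-1}.

For a Jordan block J_k(λ), e^{tJ_k(λ)} = e^{λt} · (I + tN + t^2 N^2/2! + ... + t^{k-1} N^{k-1}/(k-1)!) where N is the nilpotent superdiagonal part.

Assembling the blocks and conjugating back gives the entries of e^{tA} as shown above.

e^{tA} = [[1 - 6*t, 4*t], [-9*t, 6*t + 1]]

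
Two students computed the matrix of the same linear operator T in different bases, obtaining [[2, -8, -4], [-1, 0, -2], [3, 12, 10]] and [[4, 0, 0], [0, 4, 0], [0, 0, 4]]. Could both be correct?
No.

Both have characteristic polynomial (x - 4)^3, but the minimal polynomial of A is (x - 4)^2 while the minimal polynomial of B is x - 4. The minimal polynomial is a similarity invariant, so A and B are not similar.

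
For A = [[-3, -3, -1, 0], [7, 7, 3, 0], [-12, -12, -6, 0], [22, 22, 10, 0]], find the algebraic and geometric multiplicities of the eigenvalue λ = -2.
algebraic multiplicity 1, geometric multiplicity 1

The characteristic polynomial is x^3(x + 2), so the factor x + 2 appears with exponent 1: the algebraic multiplicity is 1.

rank(A + 2I) = 3, so the eigenspace has dimension 4 - 3 = 1: the geometric multiplicity is 1.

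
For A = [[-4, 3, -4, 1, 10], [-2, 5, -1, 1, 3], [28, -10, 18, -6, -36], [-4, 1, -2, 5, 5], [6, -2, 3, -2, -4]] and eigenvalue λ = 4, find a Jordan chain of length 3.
v_1 = [[1, 0, -1, 2, 0]]^T, v_2 = [[-2, 1, 2, 0, -1]]^T, v_3 = [[1, 0, -2, 0, 0]]^T

We seek v_1 ∈ ker((A - 4I)^3) \ ker((A - 4I)^2), then set v_{i+1} = (A - 4I) v_i.

One such chain is v_1 = [[1, 0, -1, 2, 0]]^T, v_2 = [[-2, 1, 2, 0, -1]]^T, v_3 = [[1, 0, -2, 0, 0]]^T. Check: (A - 4I) v_3 = [[0, 0, 0, 0, 0]]^T = 0.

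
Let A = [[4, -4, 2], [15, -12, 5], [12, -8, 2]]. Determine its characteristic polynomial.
xI - A = [[x - 4, 4, -2], [-15, x + 12, -5], [-12, 8, x - 2]].

Expanding det(xI - A) along the first row:
det(xI - A) = + (x - 4)·det([[x + 12, -5], [8, x - 2]]) - (4)·det([[-15, -5], [-12, x - 2]]) + (-2)·det([[-15, x + 12], [-12, 8]]).

Evaluating gives χ_A(x) = x^3 + 6x^2 + 12x + 8 = (x + 2)^3.

χ_A(x) = (x + 2)^3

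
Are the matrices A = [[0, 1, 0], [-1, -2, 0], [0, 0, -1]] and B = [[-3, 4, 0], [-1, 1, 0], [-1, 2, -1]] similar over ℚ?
Two matrices over a field are similar if and only if they have the same invariant factors.

Both A and B have characteristic polynomial (x + 1)^3 and minimal polynomial (x + 1)^2. Computing further, both have invariant factors x + 1, (x + 1)^2. Hence A and B are similar.

Yes.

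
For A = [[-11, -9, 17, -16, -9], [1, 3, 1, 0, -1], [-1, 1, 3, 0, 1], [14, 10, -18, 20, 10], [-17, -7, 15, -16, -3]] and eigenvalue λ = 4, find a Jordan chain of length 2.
v_1 = [[0, 2, 1, 1, -2]]^T, v_2 = [[1, 1, -1, -2, -1]]^T

We seek v_1 ∈ ker((A - 4I)^2) \ ker(A - 4I), then set v_{i+1} = (A - 4I) v_i.

One such chain is v_1 = [[0, 2, 1, 1, -2]]^T, v_2 = [[1, 1, -1, -2, -1]]^T. Check: (A - 4I) v_2 = [[0, 0, 0, 0, 0]]^T = 0.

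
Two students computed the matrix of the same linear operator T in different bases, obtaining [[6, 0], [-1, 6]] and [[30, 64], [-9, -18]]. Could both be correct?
Yes.

Two matrices over a field are similar if and only if they have the same invariant factors.

Both A and B have characteristic polynomial (x - 6)^2 and minimal polynomial (x - 6)^2. Computing further, both have invariant factors (x - 6)^2. Hence A and B are similar.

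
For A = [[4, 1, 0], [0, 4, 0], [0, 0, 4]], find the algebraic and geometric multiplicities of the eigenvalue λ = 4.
The characteristic polynomial is (x - 4)^3, so the factor x - 4 appears with exponent 3: the algebraic multiplicity is 3.

rank(A - 4I) = 1, so the eigenspace has dimension 3 - 1 = 2: the geometric multiplicity is 2.

Since 2 < 3, A is not diagonalizable.

algebraic multiplicity 3, geometric multiplicity 2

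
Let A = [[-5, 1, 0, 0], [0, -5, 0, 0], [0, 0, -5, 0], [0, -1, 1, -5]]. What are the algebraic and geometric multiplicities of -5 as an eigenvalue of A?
The characteristic polynomial is (x + 5)^4, so the factor x + 5 appears with exponent 4: the algebraic multiplicity is 4.

rank(A + 5I) = 2, so the eigenspace has dimension 4 - 2 = 2: the geometric multiplicity is 2.

Since 2 < 4, A is not diagonalizable.

algebraic multiplicity 4, geometric multiplicity 2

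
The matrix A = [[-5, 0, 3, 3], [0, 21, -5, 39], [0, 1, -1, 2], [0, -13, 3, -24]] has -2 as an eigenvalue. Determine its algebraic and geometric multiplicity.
The characteristic polynomial is (x + 1)^2(x + 2)(x + 5), so the factor x + 2 appears with exponent 1: the algebraic multiplicity is 1.

rank(A + 2I) = 3, so the eigenspace has dimension 4 - 3 = 1: the geometric multiplicity is 1.

algebraic multiplicity 1, geometric multiplicity 1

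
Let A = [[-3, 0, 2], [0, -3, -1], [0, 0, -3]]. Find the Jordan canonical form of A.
The characteristic polynomial is det(xI - A) = (x + 3)^3, so the eigenvalues are -3 (algebraic multiplicity 3).

For λ = -3: rank(A + 3I) = 1, rank((A + 3I)^2) = 0. The eigenspace has dimension 3 - 1 = 2, so there are 2 Jordan blocks; the rank sequence gives block sizes [2, 1].

Assembling the blocks gives the Jordan form J above.

J = [[-3, 1, 0], [0, -3, 0], [0, 0, -3]]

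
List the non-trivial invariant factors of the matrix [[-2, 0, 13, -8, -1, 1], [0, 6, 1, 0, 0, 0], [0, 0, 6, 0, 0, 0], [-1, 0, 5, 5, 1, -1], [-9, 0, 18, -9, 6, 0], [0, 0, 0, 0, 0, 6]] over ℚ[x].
x - 6, (x - 6)^2, (x - 6)^2(x + 3)

The Jordan structure of A has elementary divisors (x + 3), (x - 6)^2, (x - 6)^2, (x - 6). Arranging the block sizes at each eigenvalue in decreasing order and taking row products gives the invariant factors.

Invariant factors (smallest first, each dividing the next): x - 6, (x - 6)^2, (x - 6)^2(x + 3).

Check: the last factor (x - 6)^2(x + 3) is the minimal polynomial, and the product (x - 6)^5(x + 3) is the characteristic polynomial.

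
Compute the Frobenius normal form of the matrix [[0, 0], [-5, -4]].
The invariant factors of A (the non-unit diagonal entries of the Smith normal form of xI - A over ℚ[x]) are x(x + 4), each dividing the next. The characteristic polynomial is their product, x(x + 4).

The rational canonical form is the block-diagonal matrix of companion matrices C(f_i):
R = [[0, 0], [1, -4]].

R = [[0, 0], [1, -4]]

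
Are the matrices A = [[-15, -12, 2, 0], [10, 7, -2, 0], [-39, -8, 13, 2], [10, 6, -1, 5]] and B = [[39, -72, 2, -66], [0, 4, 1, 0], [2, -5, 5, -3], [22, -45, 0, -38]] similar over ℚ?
Yes.

Two matrices over a field are similar if and only if they have the same invariant factors.

Both A and B have characteristic polynomial (x - 5)^3(x + 5) and minimal polynomial (x - 5)^3(x + 5). Computing further, both have invariant factors (x - 5)^3(x + 5). Hence A and B are similar.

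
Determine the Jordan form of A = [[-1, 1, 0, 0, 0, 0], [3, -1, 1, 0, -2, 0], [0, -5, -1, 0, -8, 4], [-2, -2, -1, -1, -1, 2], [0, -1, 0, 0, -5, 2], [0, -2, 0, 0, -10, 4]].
The characteristic polynomial is det(xI - A) = x(x + 1)^5, so the eigenvalues are -1 (algebraic multiplicity 5), 0 (algebraic multiplicity 1).

For λ = -1: rank(A + I) = 4, rank((A + I)^2) = 2, rank((A + I)^3) = 1. The eigenspace has dimension 6 - 4 = 2, so there are 2 Jordan blocks; the rank sequence gives block sizes [3, 2].

For λ = 0: algebraic multiplicity 1 gives one 1×1 block.

Assembling the blocks gives the Jordan form J above.

J = [[-1, 1, 0, 0, 0, 0], [0, -1, 1, 0, 0, 0], [0, 0, -1, 0, 0, 0], [0, 0, 0, -1, 1, 0], [0, 0, 0, 0, -1, 0], [0, 0, 0, 0, 0, 0]]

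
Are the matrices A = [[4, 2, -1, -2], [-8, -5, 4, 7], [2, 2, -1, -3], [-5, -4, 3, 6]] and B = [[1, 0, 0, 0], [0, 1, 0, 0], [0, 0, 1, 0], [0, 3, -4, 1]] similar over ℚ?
No.

Both have characteristic polynomial (x - 1)^4, but the minimal polynomial of A is (x - 1)^3 while the minimal polynomial of B is (x - 1)^2. The minimal polynomial is a similarity invariant, so A and B are not similar.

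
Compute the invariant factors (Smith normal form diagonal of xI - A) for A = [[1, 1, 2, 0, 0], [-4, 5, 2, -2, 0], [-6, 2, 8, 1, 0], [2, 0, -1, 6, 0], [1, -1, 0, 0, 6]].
(x - 5)^2, (x - 6)(x - 5)^2

The Jordan structure of A has elementary divisors (x - 5)^2, (x - 5)^2, (x - 6). Arranging the block sizes at each eigenvalue in decreasing order and taking row products gives the invariant factors.

Invariant factors (smallest first, each dividing the next): (x - 5)^2, (x - 6)(x - 5)^2.

Check: the last factor (x - 6)(x - 5)^2 is the minimal polynomial, and the product (x - 6)(x - 5)^4 is the characteristic polynomial.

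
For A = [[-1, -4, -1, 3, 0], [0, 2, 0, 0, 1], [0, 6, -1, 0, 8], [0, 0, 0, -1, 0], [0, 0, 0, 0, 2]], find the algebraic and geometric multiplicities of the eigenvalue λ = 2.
The characteristic polynomial is (x - 2)^2(x + 1)^3, so the factor x - 2 appears with exponent 2: the algebraic multiplicity is 2.

rank(A - 2I) = 4, so the eigenspace has dimension 5 - 4 = 1: the geometric multiplicity is 1.

Since 1 < 2, A is not diagonalizable.

algebraic multiplicity 2, geometric multiplicity 1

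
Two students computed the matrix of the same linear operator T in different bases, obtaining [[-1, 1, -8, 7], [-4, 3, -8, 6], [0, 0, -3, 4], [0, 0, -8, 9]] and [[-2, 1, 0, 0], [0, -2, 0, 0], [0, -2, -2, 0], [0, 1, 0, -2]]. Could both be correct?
No.

trace(A) = 8 but trace(B) = -8. The trace is a similarity invariant, so A and B are not similar.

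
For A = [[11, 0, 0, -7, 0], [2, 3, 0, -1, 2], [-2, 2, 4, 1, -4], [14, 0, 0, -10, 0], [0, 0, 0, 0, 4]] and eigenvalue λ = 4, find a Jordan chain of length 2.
v_1 = [[1, 1, -2, 1, 0]]^T, v_2 = [[0, 0, 1, 0, 0]]^T

We seek v_1 ∈ ker((A - 4I)^2) \ ker(A - 4I), then set v_{i+1} = (A - 4I) v_i.

One such chain is v_1 = [[1, 1, -2, 1, 0]]^T, v_2 = [[0, 0, 1, 0, 0]]^T. Check: (A - 4I) v_2 = [[0, 0, 0, 0, 0]]^T = 0.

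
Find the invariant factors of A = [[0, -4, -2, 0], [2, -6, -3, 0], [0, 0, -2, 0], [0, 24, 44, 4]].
The Jordan structure of A has elementary divisors (x + 4), (x + 2)^2, (x - 4). Arranging the block sizes at each eigenvalue in decreasing order and taking row products gives the invariant factors.

Invariant factors (smallest first, each dividing the next): (x - 4)(x + 2)^2(x + 4).

Check: the last factor (x - 4)(x + 2)^2(x + 4) is the minimal polynomial, and the product (x - 4)(x + 2)^2(x + 4) is the characteristic polynomial.

(x - 4)(x + 2)^2(x + 4)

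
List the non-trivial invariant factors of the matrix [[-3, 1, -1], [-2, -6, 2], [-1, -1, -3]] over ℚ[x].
x + 4, (x + 4)^2

The Jordan structure of A has elementary divisors (x + 4)^2, (x + 4). Arranging the block sizes at each eigenvalue in decreasing order and taking row products gives the invariant factors.

Invariant factors (smallest first, each dividing the next): x + 4, (x + 4)^2.

Check: the last factor (x + 4)^2 is the minimal polynomial, and the product (x + 4)^3 is the characteristic polynomial.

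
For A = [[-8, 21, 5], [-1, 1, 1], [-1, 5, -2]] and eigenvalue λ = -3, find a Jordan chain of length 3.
We seek v_1 ∈ ker((A + 3I)^3) \ ker((A + 3I)^2), then set v_{i+1} = (A + 3I) v_i.

One such chain is v_1 = [[0, 0, 1]]^T, v_2 = [[5, 1, 1]]^T, v_3 = [[1, 0, 1]]^T. Check: (A + 3I) v_3 = [[0, 0, 0]]^T = 0.

v_1 = [[0, 0, 1]]^T, v_2 = [[5, 1, 1]]^T, v_3 = [[1, 0, 1]]^T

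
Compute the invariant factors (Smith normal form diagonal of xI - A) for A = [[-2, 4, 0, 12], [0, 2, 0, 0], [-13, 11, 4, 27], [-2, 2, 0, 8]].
x - 2, (x - 4)^2(x - 2)

The Jordan structure of A has elementary divisors (x - 2), (x - 2), (x - 4)^2. Arranging the block sizes at each eigenvalue in decreasing order and taking row products gives the invariant factors.

Invariant factors (smallest first, each dividing the next): x - 2, (x - 4)^2(x - 2).

Check: the last factor (x - 4)^2(x - 2) is the minimal polynomial, and the product (x - 4)^2(x - 2)^2 is the characteristic polynomial.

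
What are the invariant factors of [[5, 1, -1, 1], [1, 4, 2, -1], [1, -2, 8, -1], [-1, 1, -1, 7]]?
(x - 6)^2, (x - 6)^2

The Jordan structure of A has elementary divisors (x - 6)^2, (x - 6)^2. Arranging the block sizes at each eigenvalue in decreasing order and taking row products gives the invariant factors.

Invariant factors (smallest first, each dividing the next): (x - 6)^2, (x - 6)^2.

Check: the last factor (x - 6)^2 is the minimal polynomial, and the product (x - 6)^4 is the characteristic polynomial.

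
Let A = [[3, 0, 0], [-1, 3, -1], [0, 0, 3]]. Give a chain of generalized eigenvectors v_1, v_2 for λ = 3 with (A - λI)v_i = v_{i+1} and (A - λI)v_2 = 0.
We seek v_1 ∈ ker((A - 3I)^2) \ ker(A - 3I), then set v_{i+1} = (A - 3I) v_i.

One such chain is v_1 = [[0, 0, 1]]^T, v_2 = [[0, -1, 0]]^T. Check: (A - 3I) v_2 = [[0, 0, 0]]^T = 0.

v_1 = [[0, 0, 1]]^T, v_2 = [[0, -1, 0]]^T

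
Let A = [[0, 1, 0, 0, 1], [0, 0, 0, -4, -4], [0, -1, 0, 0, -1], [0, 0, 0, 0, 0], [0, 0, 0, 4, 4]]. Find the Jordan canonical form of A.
J = [[0, 1, 0, 0, 0], [0, 0, 0, 0, 0], [0, 0, 0, 0, 0], [0, 0, 0, 0, 0], [0, 0, 0, 0, 4]]

The characteristic polynomial is det(xI - A) = x^4(x - 4), so the eigenvalues are 0 (algebraic multiplicity 4), 4 (algebraic multiplicity 1).

For λ = 0: rank(A) = 2, rank(A^2) = 1. The eigenspace has dimension 5 - 2 = 3, so there are 3 Jordan blocks; the rank sequence gives block sizes [2, 1, 1].

For λ = 4: algebraic multiplicity 1 gives one 1×1 block.

Assembling the blocks gives the Jordan form J above.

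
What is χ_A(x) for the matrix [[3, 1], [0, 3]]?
xI - A = [[x - 3, -1], [0, x - 3]].

Expanding det(xI - A) along the first row:
det(xI - A) = + (x - 3)·det([[x - 3]]) - (-1)·det([[0]]).

Evaluating gives χ_A(x) = x^2 - 6x + 9 = (x - 3)^2.

χ_A(x) = (x - 3)^2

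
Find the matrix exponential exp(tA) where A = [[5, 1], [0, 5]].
e^{tA} = [[e^{5*t}, t*e^{5*t}], [0, e^{5*t}]]

A has Jordan form J = [[5, 1], [0, 5]] with A = PJP^{-1}, so e^{tA} = P e^{tJ} P^{-1}.

For a Jordan block J_k(λ), e^{tJ_k(λ)} = e^{λt} · (I + tN + t^2 N^2/2! + ... + t^{k-1} N^{k-1}/(k-1)!) where N is the nilpotent superdiagonal part.

Assembling the blocks and conjugating back gives the entries of e^{tA} as shown above.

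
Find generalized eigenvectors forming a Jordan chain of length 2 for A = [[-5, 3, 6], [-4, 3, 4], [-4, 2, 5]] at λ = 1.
We seek v_1 ∈ ker((A - I)^2) \ ker(A - I), then set v_{i+1} = (A - I) v_i.

One such chain is v_1 = [[-6, -3, -4]]^T, v_2 = [[3, 2, 2]]^T. Check: (A - I) v_2 = [[0, 0, 0]]^T = 0.

v_1 = [[-6, -3, -4]]^T, v_2 = [[3, 2, 2]]^T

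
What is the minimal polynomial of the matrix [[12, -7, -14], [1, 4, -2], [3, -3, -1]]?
The characteristic polynomial factors as (x - 5)^3. The minimal polynomial is ∏(x - λ)^{k_λ} where k_λ is the size of the largest Jordan block at λ.

For λ = 5: rank(A - 5I) = 1, and the largest Jordan block has size 2 (the smallest k with rank((A - 5I)^k) = rank((A - 5I)^(k+1))).

So m_A(x) = (x - 5)^2.

m_A(x) = (x - 5)^2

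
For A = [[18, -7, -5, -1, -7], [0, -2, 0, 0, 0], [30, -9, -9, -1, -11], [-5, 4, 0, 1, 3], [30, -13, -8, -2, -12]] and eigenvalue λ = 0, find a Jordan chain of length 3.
We seek v_1 ∈ ker(A^3) \ ker(A^2), then set v_{i+1} = A v_i.

One such chain is v_1 = [[-2, 0, -3, 0, -3]]^T, v_2 = [[0, 0, 0, 1, 0]]^T, v_3 = [[-1, 0, -1, 1, -2]]^T. Check: A v_3 = [[0, 0, 0, 0, 0]]^T = 0.

v_1 = [[-2, 0, -3, 0, -3]]^T, v_2 = [[0, 0, 0, 1, 0]]^T, v_3 = [[-1, 0, -1, 1, -2]]^T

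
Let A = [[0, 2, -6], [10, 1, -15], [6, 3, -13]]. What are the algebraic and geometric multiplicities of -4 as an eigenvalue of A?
The characteristic polynomial is (x + 4)^3, so the factor x + 4 appears with exponent 3: the algebraic multiplicity is 3.

rank(A + 4I) = 1, so the eigenspace has dimension 3 - 1 = 2: the geometric multiplicity is 2.

Since 2 < 3, A is not diagonalizable.

algebraic multiplicity 3, geometric multiplicity 2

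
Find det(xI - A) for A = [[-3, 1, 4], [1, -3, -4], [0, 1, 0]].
xI - A = [[x + 3, -1, -4], [-1, x + 3, 4], [0, -1, x]].

Expanding det(xI - A) along the first row:
det(xI - A) = + (x + 3)·det([[x + 3, 4], [-1, x]]) - (-1)·det([[-1, 4], [0, x]]) + (-4)·det([[-1, x + 3], [0, -1]]).

Evaluating gives χ_A(x) = x^3 + 6x^2 + 12x + 8 = (x + 2)^3.

χ_A(x) = (x + 2)^3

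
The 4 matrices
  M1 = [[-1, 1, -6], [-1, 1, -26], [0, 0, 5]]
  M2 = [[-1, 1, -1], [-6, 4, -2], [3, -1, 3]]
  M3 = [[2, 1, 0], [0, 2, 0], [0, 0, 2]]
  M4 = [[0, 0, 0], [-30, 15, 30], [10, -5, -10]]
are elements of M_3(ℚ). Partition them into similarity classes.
3 classes: {M1}, {M2, M3}, {M4}

Characteristic polynomials: χ_{M1} = x^2(x - 5), χ_{M2} = (x - 2)^3, χ_{M3} = (x - 2)^3, χ_{M4} = x^2(x - 5).

{M1}: invariant factors x^2(x - 5).

{M2, M3}: invariant factors x - 2, (x - 2)^2.

{M4}: invariant factors x, x(x - 5).

Matrices are similar if and only if their invariant-factor lists agree; the partition into similarity classes is {M1}, {M2, M3}, {M4}.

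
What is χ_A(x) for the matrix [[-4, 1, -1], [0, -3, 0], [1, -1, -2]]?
xI - A = [[x + 4, -1, 1], [0, x + 3, 0], [-1, 1, x + 2]].

Expanding det(xI - A) along the first row:
det(xI - A) = + (x + 4)·det([[x + 3, 0], [1, x + 2]]) - (-1)·det([[0, 0], [-1, x + 2]]) + (1)·det([[0, x + 3], [-1, 1]]).

Evaluating gives χ_A(x) = x^3 + 9x^2 + 27x + 27 = (x + 3)^3.

χ_A(x) = (x + 3)^3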